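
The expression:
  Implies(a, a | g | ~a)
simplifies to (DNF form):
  True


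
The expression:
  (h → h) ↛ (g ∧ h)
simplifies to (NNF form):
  ¬g ∨ ¬h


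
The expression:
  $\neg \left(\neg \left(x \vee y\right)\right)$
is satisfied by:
  {y: True, x: True}
  {y: True, x: False}
  {x: True, y: False}


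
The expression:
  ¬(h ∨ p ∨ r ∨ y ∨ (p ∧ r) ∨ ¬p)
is never true.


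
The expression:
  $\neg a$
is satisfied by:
  {a: False}


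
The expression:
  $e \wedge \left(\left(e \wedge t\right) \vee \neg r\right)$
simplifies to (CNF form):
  $e \wedge \left(t \vee \neg r\right)$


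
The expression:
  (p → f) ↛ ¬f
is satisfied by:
  {f: True}


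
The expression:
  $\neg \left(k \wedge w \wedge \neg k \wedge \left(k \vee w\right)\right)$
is always true.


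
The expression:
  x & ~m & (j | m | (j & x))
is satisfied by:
  {j: True, x: True, m: False}


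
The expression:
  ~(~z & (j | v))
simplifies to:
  z | (~j & ~v)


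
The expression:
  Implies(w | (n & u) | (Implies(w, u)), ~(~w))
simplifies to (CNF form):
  w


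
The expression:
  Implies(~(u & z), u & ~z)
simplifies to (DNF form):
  u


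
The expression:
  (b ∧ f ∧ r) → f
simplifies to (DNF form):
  True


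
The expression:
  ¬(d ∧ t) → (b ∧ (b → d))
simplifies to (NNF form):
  d ∧ (b ∨ t)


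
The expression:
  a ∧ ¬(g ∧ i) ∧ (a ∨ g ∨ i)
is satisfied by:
  {a: True, g: False, i: False}
  {a: True, i: True, g: False}
  {a: True, g: True, i: False}


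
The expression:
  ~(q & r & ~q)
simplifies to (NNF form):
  True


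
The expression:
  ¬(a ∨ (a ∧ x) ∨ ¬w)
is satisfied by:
  {w: True, a: False}


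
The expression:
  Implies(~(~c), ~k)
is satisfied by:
  {k: False, c: False}
  {c: True, k: False}
  {k: True, c: False}


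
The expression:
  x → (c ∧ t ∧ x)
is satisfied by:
  {c: True, t: True, x: False}
  {c: True, t: False, x: False}
  {t: True, c: False, x: False}
  {c: False, t: False, x: False}
  {x: True, c: True, t: True}


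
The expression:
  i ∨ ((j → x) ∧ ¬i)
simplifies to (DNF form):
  i ∨ x ∨ ¬j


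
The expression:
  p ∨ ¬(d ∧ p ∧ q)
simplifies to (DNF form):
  True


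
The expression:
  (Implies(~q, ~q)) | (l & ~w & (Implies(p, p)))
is always true.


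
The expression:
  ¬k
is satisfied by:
  {k: False}


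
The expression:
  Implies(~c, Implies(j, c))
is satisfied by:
  {c: True, j: False}
  {j: False, c: False}
  {j: True, c: True}


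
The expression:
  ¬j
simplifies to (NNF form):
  ¬j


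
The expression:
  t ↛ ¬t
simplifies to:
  t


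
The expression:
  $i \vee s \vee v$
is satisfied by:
  {i: True, v: True, s: True}
  {i: True, v: True, s: False}
  {i: True, s: True, v: False}
  {i: True, s: False, v: False}
  {v: True, s: True, i: False}
  {v: True, s: False, i: False}
  {s: True, v: False, i: False}


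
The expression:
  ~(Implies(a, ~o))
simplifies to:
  a & o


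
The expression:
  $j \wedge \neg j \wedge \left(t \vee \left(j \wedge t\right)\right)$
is never true.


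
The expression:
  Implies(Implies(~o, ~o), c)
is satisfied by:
  {c: True}


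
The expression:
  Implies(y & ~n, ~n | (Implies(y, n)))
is always true.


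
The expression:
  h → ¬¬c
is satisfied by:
  {c: True, h: False}
  {h: False, c: False}
  {h: True, c: True}


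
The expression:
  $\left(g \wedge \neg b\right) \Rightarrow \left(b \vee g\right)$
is always true.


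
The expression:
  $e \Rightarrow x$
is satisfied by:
  {x: True, e: False}
  {e: False, x: False}
  {e: True, x: True}


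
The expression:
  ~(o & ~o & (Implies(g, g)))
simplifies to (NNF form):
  True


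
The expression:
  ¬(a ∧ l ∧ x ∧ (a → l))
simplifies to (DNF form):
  ¬a ∨ ¬l ∨ ¬x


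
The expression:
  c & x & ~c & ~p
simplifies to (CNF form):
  False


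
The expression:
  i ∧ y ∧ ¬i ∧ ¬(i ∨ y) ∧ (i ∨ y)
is never true.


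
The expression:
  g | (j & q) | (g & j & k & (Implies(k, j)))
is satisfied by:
  {g: True, j: True, q: True}
  {g: True, j: True, q: False}
  {g: True, q: True, j: False}
  {g: True, q: False, j: False}
  {j: True, q: True, g: False}


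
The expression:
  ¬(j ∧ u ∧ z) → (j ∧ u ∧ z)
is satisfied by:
  {z: True, j: True, u: True}


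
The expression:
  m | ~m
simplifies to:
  True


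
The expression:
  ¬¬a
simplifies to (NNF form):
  a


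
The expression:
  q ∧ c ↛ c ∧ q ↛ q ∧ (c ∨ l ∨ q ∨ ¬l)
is never true.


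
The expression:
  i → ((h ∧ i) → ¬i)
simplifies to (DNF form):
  ¬h ∨ ¬i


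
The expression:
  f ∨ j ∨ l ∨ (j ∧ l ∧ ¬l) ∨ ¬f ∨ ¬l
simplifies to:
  True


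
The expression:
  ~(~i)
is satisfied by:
  {i: True}


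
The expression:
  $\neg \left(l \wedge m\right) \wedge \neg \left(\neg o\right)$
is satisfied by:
  {o: True, l: False, m: False}
  {m: True, o: True, l: False}
  {l: True, o: True, m: False}


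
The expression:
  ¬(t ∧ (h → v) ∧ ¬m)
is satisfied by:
  {m: True, h: True, v: False, t: False}
  {m: True, h: False, v: False, t: False}
  {m: True, v: True, h: True, t: False}
  {m: True, v: True, h: False, t: False}
  {h: True, m: False, v: False, t: False}
  {m: False, h: False, v: False, t: False}
  {v: True, h: True, m: False, t: False}
  {v: True, m: False, h: False, t: False}
  {m: True, t: True, h: True, v: False}
  {m: True, t: True, h: False, v: False}
  {m: True, t: True, v: True, h: True}
  {m: True, t: True, v: True, h: False}
  {t: True, h: True, v: False, m: False}


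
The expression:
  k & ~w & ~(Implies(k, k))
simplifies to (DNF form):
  False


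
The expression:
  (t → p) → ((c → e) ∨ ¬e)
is always true.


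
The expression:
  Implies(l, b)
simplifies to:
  b | ~l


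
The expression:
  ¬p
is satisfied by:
  {p: False}


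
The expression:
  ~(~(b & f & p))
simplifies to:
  b & f & p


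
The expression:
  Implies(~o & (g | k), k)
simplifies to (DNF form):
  k | o | ~g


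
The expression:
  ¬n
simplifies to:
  ¬n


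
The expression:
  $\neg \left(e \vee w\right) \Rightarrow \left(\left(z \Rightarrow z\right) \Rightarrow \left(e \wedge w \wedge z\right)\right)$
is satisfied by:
  {e: True, w: True}
  {e: True, w: False}
  {w: True, e: False}


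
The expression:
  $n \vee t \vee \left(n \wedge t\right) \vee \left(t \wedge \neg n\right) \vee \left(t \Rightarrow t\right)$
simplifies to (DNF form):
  $\text{True}$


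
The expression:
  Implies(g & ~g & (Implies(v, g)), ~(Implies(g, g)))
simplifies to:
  True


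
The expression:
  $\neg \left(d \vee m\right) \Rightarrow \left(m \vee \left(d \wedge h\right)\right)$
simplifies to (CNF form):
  $d \vee m$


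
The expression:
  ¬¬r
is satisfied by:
  {r: True}


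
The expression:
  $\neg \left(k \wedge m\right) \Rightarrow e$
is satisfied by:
  {k: True, e: True, m: True}
  {k: True, e: True, m: False}
  {e: True, m: True, k: False}
  {e: True, m: False, k: False}
  {k: True, m: True, e: False}


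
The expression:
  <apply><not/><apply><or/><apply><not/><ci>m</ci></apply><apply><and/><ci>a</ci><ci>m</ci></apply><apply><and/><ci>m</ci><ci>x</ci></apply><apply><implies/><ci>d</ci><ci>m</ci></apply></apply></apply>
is never true.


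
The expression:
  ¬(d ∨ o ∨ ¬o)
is never true.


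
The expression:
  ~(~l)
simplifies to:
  l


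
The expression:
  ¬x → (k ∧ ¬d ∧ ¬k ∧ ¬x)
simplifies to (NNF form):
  x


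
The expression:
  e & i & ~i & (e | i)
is never true.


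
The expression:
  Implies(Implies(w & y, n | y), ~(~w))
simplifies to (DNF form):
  w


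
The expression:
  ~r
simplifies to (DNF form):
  ~r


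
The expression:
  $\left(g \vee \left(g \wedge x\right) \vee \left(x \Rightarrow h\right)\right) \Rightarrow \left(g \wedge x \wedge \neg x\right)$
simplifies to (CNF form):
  $x \wedge \neg g \wedge \neg h$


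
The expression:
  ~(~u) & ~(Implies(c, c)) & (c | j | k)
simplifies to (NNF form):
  False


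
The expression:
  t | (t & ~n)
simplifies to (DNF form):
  t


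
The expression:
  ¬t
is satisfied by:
  {t: False}


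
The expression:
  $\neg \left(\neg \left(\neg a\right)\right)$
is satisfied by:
  {a: False}


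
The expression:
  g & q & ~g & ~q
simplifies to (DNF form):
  False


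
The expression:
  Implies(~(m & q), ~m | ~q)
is always true.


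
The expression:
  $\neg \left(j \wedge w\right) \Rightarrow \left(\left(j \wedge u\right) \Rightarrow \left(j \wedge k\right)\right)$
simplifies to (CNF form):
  $k \vee w \vee \neg j \vee \neg u$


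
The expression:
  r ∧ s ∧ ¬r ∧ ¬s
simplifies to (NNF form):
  False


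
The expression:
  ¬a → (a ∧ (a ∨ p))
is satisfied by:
  {a: True}


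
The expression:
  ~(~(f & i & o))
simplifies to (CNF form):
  f & i & o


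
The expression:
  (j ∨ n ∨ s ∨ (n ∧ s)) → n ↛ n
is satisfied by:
  {n: False, j: False, s: False}


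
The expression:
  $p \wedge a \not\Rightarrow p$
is never true.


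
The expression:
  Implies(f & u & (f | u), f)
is always true.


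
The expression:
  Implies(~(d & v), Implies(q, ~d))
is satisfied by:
  {v: True, d: False, q: False}
  {v: False, d: False, q: False}
  {q: True, v: True, d: False}
  {q: True, v: False, d: False}
  {d: True, v: True, q: False}
  {d: True, v: False, q: False}
  {d: True, q: True, v: True}


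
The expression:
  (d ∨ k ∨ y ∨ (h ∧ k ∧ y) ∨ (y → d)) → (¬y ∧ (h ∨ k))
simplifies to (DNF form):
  (h ∧ ¬y) ∨ (k ∧ ¬y)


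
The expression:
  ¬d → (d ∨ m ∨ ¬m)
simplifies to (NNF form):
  True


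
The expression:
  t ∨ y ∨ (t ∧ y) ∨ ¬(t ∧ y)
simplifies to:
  True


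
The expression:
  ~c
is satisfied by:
  {c: False}


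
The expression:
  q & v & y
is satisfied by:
  {v: True, y: True, q: True}


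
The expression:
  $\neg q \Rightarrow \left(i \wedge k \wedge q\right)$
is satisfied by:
  {q: True}


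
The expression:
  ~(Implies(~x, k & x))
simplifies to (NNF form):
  ~x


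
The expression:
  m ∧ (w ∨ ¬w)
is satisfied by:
  {m: True}


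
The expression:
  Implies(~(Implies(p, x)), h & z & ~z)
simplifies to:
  x | ~p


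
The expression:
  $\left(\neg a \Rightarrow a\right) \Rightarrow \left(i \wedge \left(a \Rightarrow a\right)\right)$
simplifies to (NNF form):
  $i \vee \neg a$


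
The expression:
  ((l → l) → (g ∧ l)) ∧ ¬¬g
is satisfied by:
  {g: True, l: True}


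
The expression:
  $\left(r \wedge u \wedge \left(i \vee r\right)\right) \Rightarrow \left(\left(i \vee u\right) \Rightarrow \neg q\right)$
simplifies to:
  $\neg q \vee \neg r \vee \neg u$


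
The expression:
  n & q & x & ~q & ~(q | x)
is never true.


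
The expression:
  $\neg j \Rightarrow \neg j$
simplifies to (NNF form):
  $\text{True}$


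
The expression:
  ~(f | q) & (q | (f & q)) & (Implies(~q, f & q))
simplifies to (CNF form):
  False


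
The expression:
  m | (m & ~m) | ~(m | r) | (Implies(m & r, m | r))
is always true.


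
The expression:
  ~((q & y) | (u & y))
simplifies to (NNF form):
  ~y | (~q & ~u)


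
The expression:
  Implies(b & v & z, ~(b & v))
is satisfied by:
  {v: False, z: False, b: False}
  {b: True, v: False, z: False}
  {z: True, v: False, b: False}
  {b: True, z: True, v: False}
  {v: True, b: False, z: False}
  {b: True, v: True, z: False}
  {z: True, v: True, b: False}


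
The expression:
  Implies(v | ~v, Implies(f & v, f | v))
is always true.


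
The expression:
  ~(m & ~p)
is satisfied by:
  {p: True, m: False}
  {m: False, p: False}
  {m: True, p: True}


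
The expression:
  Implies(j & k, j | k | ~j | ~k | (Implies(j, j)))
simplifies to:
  True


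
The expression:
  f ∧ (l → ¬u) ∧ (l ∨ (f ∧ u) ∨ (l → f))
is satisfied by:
  {f: True, l: False, u: False}
  {u: True, f: True, l: False}
  {l: True, f: True, u: False}


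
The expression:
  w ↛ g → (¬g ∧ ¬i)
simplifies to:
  g ∨ ¬i ∨ ¬w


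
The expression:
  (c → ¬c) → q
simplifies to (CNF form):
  c ∨ q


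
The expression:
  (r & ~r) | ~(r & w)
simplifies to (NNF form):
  ~r | ~w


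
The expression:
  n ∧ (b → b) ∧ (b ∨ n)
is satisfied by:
  {n: True}


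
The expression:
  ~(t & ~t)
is always true.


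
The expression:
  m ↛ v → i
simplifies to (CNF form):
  i ∨ v ∨ ¬m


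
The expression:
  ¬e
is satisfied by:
  {e: False}


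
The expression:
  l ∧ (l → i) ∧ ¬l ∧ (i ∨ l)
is never true.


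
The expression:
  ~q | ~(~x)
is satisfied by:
  {x: True, q: False}
  {q: False, x: False}
  {q: True, x: True}


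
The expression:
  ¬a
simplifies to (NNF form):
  ¬a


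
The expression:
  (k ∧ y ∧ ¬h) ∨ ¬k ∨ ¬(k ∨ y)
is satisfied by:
  {y: True, h: False, k: False}
  {h: False, k: False, y: False}
  {y: True, h: True, k: False}
  {h: True, y: False, k: False}
  {k: True, y: True, h: False}


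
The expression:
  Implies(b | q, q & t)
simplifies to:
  (q & t) | (~b & ~q)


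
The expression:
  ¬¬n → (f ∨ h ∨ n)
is always true.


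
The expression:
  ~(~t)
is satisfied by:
  {t: True}


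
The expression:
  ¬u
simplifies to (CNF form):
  ¬u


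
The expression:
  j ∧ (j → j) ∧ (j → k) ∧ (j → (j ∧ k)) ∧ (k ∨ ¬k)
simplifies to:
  j ∧ k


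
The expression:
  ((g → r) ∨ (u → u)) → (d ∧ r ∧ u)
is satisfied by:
  {r: True, u: True, d: True}


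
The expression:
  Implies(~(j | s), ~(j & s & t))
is always true.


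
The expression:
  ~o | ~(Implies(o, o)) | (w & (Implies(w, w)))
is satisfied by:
  {w: True, o: False}
  {o: False, w: False}
  {o: True, w: True}


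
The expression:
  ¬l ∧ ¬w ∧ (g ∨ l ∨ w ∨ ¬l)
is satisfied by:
  {w: False, l: False}


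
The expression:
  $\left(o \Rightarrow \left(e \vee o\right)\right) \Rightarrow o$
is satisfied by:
  {o: True}


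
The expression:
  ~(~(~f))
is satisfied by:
  {f: False}


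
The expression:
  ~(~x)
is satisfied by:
  {x: True}


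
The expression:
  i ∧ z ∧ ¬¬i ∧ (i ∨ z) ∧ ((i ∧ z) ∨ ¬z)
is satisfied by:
  {z: True, i: True}


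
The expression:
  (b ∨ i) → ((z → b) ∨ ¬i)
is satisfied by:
  {b: True, i: False, z: False}
  {i: False, z: False, b: False}
  {b: True, z: True, i: False}
  {z: True, i: False, b: False}
  {b: True, i: True, z: False}
  {i: True, b: False, z: False}
  {b: True, z: True, i: True}


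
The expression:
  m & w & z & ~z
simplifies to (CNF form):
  False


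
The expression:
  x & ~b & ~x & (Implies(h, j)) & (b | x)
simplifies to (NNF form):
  False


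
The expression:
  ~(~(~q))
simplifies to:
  ~q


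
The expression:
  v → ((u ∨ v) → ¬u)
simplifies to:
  ¬u ∨ ¬v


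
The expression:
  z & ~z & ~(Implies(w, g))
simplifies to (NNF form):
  False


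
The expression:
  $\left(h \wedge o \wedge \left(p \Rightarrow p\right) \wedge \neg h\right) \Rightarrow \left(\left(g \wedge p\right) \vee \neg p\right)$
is always true.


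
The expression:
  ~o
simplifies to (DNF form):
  ~o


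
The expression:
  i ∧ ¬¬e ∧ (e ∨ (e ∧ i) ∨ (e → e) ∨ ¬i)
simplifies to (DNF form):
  e ∧ i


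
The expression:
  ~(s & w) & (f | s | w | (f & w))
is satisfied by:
  {f: True, w: False, s: False}
  {f: True, w: True, s: False}
  {w: True, f: False, s: False}
  {f: True, s: True, w: False}
  {s: True, f: False, w: False}


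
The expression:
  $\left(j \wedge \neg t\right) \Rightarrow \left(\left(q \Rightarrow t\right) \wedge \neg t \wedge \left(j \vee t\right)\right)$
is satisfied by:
  {t: True, q: False, j: False}
  {q: False, j: False, t: False}
  {j: True, t: True, q: False}
  {j: True, q: False, t: False}
  {t: True, q: True, j: False}
  {q: True, t: False, j: False}
  {j: True, q: True, t: True}


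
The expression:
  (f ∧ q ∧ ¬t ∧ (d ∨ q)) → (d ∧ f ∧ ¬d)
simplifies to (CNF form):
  t ∨ ¬f ∨ ¬q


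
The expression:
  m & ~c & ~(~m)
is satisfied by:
  {m: True, c: False}


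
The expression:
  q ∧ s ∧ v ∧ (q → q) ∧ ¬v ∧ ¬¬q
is never true.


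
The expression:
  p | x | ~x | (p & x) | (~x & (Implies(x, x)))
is always true.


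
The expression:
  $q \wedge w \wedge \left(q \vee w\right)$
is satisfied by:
  {w: True, q: True}


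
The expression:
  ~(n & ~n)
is always true.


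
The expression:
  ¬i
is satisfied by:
  {i: False}


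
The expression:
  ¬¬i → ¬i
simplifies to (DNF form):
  ¬i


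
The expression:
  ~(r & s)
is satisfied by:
  {s: False, r: False}
  {r: True, s: False}
  {s: True, r: False}


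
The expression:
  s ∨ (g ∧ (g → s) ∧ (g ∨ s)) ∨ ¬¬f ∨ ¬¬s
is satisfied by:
  {s: True, f: True}
  {s: True, f: False}
  {f: True, s: False}


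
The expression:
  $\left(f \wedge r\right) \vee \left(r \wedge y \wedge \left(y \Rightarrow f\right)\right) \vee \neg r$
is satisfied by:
  {f: True, r: False}
  {r: False, f: False}
  {r: True, f: True}


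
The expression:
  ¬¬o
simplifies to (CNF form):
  o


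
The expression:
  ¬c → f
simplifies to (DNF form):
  c ∨ f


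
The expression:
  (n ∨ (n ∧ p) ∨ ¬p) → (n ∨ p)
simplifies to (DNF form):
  n ∨ p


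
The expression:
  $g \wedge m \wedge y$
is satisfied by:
  {m: True, g: True, y: True}


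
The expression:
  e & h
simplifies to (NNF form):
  e & h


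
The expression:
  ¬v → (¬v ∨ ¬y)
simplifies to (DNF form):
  True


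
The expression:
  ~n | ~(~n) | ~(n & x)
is always true.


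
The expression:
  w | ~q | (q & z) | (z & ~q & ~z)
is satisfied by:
  {z: True, w: True, q: False}
  {z: True, w: False, q: False}
  {w: True, z: False, q: False}
  {z: False, w: False, q: False}
  {z: True, q: True, w: True}
  {z: True, q: True, w: False}
  {q: True, w: True, z: False}


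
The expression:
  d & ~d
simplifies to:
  False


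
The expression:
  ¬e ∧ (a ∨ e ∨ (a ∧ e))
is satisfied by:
  {a: True, e: False}


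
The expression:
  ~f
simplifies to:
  ~f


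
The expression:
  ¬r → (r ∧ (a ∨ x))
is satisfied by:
  {r: True}


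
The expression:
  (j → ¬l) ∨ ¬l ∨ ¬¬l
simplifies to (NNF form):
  True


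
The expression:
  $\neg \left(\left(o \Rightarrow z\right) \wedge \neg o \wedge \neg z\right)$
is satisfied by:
  {o: True, z: True}
  {o: True, z: False}
  {z: True, o: False}


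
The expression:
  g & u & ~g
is never true.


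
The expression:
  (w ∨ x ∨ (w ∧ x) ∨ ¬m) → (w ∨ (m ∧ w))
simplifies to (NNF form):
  w ∨ (m ∧ ¬x)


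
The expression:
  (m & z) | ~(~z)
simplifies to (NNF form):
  z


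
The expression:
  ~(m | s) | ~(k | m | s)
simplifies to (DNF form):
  ~m & ~s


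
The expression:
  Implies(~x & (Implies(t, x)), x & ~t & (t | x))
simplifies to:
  t | x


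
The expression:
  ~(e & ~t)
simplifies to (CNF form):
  t | ~e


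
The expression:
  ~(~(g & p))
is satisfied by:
  {p: True, g: True}


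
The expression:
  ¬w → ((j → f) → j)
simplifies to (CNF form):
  j ∨ w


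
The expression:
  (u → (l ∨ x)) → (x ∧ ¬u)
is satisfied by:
  {x: True, l: False, u: False}
  {x: True, l: True, u: False}
  {u: True, l: False, x: False}


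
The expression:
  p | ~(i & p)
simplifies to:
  True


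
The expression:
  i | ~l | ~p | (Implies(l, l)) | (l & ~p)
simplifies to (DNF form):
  True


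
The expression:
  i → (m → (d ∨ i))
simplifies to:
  True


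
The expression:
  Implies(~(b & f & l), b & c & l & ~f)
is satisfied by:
  {b: True, c: True, f: True, l: True}
  {b: True, c: True, l: True, f: False}
  {b: True, f: True, l: True, c: False}


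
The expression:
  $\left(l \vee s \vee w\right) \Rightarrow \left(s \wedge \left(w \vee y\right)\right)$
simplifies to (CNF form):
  $\left(s \vee \neg l\right) \wedge \left(s \vee \neg s\right) \wedge \left(s \vee \neg w\right) \wedge \left(s \vee w \vee \neg l\right) \wedge \left(s \vee w \vee \neg s\right) \wedge \left(s \vee w \vee \neg w\right) \wedge \left(s \vee y \vee \neg l\right) \wedge \left(s \vee y \vee \neg s\right) \wedge \left(s \vee y \vee \neg w\right) \wedge \left(w \vee y \vee \neg l\right) \wedge \left(w \vee y \vee \neg s\right) \wedge \left(w \vee y \vee \neg w\right)$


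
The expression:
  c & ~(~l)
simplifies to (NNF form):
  c & l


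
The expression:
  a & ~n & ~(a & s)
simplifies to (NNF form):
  a & ~n & ~s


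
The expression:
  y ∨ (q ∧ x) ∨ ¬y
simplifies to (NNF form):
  True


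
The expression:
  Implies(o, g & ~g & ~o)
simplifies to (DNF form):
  ~o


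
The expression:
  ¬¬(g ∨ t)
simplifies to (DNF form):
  g ∨ t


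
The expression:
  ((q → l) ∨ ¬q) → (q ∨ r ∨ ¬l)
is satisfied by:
  {r: True, q: True, l: False}
  {r: True, l: False, q: False}
  {q: True, l: False, r: False}
  {q: False, l: False, r: False}
  {r: True, q: True, l: True}
  {r: True, l: True, q: False}
  {q: True, l: True, r: False}


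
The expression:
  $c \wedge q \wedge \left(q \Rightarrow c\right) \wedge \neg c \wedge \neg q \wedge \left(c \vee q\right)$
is never true.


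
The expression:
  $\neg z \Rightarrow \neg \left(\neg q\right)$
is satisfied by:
  {q: True, z: True}
  {q: True, z: False}
  {z: True, q: False}


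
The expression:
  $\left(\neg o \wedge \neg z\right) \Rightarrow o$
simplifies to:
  $o \vee z$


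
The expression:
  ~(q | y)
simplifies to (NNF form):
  ~q & ~y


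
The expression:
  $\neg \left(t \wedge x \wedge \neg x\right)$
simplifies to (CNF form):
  $\text{True}$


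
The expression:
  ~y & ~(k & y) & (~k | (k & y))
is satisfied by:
  {y: False, k: False}


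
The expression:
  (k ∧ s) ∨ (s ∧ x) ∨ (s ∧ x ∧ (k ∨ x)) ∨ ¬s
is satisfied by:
  {x: True, k: True, s: False}
  {x: True, s: False, k: False}
  {k: True, s: False, x: False}
  {k: False, s: False, x: False}
  {x: True, k: True, s: True}
  {x: True, s: True, k: False}
  {k: True, s: True, x: False}


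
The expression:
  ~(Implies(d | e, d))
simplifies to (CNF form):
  e & ~d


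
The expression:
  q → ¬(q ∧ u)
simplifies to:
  ¬q ∨ ¬u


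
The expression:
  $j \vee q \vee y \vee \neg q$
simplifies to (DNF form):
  $\text{True}$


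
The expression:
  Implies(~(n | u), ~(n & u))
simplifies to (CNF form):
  True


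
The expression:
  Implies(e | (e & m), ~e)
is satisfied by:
  {e: False}


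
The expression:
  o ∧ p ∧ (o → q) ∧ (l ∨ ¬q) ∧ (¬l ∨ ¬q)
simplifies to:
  False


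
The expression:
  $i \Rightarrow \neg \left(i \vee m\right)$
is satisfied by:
  {i: False}


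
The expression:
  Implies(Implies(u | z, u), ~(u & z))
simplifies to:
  ~u | ~z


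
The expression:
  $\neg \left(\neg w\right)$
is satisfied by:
  {w: True}


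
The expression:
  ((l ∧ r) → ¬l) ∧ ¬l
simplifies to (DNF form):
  ¬l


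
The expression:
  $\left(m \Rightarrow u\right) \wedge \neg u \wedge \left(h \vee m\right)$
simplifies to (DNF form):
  $h \wedge \neg m \wedge \neg u$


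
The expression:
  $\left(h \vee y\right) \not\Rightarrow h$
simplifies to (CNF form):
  $y \wedge \neg h$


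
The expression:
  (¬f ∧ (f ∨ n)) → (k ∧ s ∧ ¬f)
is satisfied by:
  {s: True, f: True, k: True, n: False}
  {s: True, f: True, k: False, n: False}
  {f: True, k: True, s: False, n: False}
  {f: True, s: False, k: False, n: False}
  {s: True, k: True, f: False, n: False}
  {s: True, k: False, f: False, n: False}
  {k: True, s: False, f: False, n: False}
  {k: False, s: False, f: False, n: False}
  {n: True, s: True, f: True, k: True}
  {n: True, s: True, f: True, k: False}
  {n: True, f: True, k: True, s: False}
  {n: True, f: True, k: False, s: False}
  {n: True, s: True, k: True, f: False}


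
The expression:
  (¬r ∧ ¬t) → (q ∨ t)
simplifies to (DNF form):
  q ∨ r ∨ t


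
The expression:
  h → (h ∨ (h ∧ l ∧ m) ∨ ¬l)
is always true.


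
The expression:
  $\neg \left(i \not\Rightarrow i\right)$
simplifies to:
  $\text{True}$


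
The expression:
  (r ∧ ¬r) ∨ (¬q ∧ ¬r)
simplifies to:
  ¬q ∧ ¬r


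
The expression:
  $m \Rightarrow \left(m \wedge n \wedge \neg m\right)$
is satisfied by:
  {m: False}


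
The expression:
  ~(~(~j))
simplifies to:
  ~j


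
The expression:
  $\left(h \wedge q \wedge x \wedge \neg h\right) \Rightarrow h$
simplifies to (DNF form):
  $\text{True}$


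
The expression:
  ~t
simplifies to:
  ~t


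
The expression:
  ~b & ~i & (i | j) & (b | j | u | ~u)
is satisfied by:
  {j: True, i: False, b: False}


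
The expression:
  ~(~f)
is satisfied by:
  {f: True}


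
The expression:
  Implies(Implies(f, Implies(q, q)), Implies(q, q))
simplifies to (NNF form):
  True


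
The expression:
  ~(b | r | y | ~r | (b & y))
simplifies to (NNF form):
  False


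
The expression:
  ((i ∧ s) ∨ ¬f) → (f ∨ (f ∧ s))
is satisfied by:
  {f: True}


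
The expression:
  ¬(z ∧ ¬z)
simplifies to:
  True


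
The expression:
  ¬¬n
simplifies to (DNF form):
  n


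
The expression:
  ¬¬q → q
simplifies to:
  True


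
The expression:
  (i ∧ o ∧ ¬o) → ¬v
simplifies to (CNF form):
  True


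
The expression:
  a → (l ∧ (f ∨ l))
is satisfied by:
  {l: True, a: False}
  {a: False, l: False}
  {a: True, l: True}


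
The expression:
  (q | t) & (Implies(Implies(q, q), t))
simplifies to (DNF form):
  t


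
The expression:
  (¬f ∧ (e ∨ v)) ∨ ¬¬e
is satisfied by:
  {v: True, e: True, f: False}
  {e: True, f: False, v: False}
  {v: True, e: True, f: True}
  {e: True, f: True, v: False}
  {v: True, f: False, e: False}


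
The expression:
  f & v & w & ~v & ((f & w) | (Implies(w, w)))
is never true.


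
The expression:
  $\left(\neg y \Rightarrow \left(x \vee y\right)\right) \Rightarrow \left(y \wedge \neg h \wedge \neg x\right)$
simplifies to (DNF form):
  $\left(\neg h \wedge \neg x\right) \vee \left(\neg x \wedge \neg y\right)$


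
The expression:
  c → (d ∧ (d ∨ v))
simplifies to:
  d ∨ ¬c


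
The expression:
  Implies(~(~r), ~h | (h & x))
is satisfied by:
  {x: True, h: False, r: False}
  {h: False, r: False, x: False}
  {r: True, x: True, h: False}
  {r: True, h: False, x: False}
  {x: True, h: True, r: False}
  {h: True, x: False, r: False}
  {r: True, h: True, x: True}


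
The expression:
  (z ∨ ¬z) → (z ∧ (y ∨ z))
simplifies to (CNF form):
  z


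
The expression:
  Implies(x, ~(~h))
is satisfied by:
  {h: True, x: False}
  {x: False, h: False}
  {x: True, h: True}


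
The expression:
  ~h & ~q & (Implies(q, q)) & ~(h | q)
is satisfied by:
  {q: False, h: False}


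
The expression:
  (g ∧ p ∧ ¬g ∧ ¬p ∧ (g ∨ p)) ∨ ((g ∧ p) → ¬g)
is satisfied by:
  {p: False, g: False}
  {g: True, p: False}
  {p: True, g: False}


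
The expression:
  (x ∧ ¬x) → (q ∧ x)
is always true.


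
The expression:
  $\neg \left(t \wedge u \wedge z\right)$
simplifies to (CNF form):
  $\neg t \vee \neg u \vee \neg z$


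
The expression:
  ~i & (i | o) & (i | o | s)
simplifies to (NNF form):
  o & ~i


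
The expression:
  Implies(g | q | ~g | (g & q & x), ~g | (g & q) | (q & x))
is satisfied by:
  {q: True, g: False}
  {g: False, q: False}
  {g: True, q: True}


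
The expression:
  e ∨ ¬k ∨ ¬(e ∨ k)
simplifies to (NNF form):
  e ∨ ¬k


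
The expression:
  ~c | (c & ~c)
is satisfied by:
  {c: False}


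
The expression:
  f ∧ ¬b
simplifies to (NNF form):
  f ∧ ¬b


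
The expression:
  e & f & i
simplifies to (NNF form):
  e & f & i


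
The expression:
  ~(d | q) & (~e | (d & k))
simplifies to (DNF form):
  ~d & ~e & ~q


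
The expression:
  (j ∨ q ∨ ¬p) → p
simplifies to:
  p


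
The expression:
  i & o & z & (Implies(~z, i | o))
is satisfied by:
  {z: True, i: True, o: True}


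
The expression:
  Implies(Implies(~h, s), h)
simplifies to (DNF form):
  h | ~s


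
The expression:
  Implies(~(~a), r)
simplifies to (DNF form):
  r | ~a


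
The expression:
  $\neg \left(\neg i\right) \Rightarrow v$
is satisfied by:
  {v: True, i: False}
  {i: False, v: False}
  {i: True, v: True}


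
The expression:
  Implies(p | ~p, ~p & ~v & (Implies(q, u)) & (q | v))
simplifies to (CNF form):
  q & u & ~p & ~v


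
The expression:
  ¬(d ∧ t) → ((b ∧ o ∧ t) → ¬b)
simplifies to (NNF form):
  d ∨ ¬b ∨ ¬o ∨ ¬t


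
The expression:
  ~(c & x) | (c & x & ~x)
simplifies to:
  ~c | ~x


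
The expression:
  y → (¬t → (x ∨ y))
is always true.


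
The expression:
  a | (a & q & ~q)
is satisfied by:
  {a: True}


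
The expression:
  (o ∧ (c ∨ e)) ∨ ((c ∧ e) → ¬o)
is always true.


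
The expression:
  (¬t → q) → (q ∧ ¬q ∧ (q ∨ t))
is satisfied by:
  {q: False, t: False}


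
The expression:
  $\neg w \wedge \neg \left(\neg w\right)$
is never true.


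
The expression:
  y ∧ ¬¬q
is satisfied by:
  {y: True, q: True}


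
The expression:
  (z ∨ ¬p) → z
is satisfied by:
  {z: True, p: True}
  {z: True, p: False}
  {p: True, z: False}


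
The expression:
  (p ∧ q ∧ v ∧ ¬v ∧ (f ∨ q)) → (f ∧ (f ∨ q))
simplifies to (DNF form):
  True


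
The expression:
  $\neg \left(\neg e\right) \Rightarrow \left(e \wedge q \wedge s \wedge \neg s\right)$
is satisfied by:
  {e: False}


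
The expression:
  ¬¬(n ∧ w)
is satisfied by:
  {w: True, n: True}


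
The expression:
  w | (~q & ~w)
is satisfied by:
  {w: True, q: False}
  {q: False, w: False}
  {q: True, w: True}


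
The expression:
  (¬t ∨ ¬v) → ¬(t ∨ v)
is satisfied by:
  {v: False, t: False}
  {t: True, v: True}


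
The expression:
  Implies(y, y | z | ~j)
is always true.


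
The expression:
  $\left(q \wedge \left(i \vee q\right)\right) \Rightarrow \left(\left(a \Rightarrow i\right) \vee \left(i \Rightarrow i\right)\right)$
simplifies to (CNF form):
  $\text{True}$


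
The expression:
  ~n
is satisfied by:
  {n: False}


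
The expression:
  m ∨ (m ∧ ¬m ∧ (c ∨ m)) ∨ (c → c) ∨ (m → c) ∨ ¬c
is always true.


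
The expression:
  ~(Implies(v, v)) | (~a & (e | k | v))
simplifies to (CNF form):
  ~a & (e | k | v)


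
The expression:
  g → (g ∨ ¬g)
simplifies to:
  True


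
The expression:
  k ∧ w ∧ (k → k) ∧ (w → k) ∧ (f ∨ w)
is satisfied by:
  {w: True, k: True}


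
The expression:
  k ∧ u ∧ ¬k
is never true.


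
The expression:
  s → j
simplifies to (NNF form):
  j ∨ ¬s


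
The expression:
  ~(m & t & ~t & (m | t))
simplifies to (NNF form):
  True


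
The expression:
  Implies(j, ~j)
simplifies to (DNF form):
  ~j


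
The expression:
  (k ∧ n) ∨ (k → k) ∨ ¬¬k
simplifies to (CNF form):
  True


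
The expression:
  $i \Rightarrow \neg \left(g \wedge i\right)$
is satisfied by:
  {g: False, i: False}
  {i: True, g: False}
  {g: True, i: False}


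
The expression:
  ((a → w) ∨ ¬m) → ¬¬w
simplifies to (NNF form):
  w ∨ (a ∧ m)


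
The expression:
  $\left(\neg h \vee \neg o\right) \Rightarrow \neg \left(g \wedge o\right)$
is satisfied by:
  {h: True, g: False, o: False}
  {g: False, o: False, h: False}
  {o: True, h: True, g: False}
  {o: True, g: False, h: False}
  {h: True, g: True, o: False}
  {g: True, h: False, o: False}
  {o: True, g: True, h: True}


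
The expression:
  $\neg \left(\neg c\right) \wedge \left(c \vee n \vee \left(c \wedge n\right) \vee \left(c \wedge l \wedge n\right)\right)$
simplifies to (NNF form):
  $c$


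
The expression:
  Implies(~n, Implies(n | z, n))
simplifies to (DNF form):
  n | ~z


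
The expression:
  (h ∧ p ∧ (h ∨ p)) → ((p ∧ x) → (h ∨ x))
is always true.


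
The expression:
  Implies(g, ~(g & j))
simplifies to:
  ~g | ~j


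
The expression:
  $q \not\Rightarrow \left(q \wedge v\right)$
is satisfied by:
  {q: True, v: False}


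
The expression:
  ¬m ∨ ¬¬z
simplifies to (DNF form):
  z ∨ ¬m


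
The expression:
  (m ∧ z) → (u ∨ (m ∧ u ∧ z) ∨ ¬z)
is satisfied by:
  {u: True, m: False, z: False}
  {m: False, z: False, u: False}
  {u: True, z: True, m: False}
  {z: True, m: False, u: False}
  {u: True, m: True, z: False}
  {m: True, u: False, z: False}
  {u: True, z: True, m: True}


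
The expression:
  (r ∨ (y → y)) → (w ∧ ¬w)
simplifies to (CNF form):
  False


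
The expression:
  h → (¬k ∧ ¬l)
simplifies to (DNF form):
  (¬k ∧ ¬l) ∨ ¬h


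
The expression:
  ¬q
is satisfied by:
  {q: False}


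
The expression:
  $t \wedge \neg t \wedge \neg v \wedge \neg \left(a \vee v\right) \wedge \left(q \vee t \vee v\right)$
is never true.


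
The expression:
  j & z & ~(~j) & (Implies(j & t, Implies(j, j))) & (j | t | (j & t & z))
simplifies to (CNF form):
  j & z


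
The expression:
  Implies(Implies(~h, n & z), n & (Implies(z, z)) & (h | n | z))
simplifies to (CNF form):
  n | ~h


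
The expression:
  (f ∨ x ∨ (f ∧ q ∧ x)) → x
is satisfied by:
  {x: True, f: False}
  {f: False, x: False}
  {f: True, x: True}


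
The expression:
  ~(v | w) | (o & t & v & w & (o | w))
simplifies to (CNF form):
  (o | ~w) & (t | ~w) & (v | ~w) & (w | ~v)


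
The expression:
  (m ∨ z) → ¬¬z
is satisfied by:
  {z: True, m: False}
  {m: False, z: False}
  {m: True, z: True}


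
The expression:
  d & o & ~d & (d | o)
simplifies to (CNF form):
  False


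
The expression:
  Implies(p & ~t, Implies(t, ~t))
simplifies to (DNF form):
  True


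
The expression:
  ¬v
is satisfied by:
  {v: False}


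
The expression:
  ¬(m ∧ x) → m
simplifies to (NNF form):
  m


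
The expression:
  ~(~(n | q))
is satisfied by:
  {n: True, q: True}
  {n: True, q: False}
  {q: True, n: False}


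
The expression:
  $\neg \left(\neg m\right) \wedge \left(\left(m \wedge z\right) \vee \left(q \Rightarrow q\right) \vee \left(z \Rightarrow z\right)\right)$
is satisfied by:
  {m: True}


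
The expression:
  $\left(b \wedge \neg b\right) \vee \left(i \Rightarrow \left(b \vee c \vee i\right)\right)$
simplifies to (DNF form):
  $\text{True}$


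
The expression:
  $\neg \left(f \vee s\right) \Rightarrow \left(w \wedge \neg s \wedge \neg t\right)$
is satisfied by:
  {s: True, w: True, f: True, t: False}
  {s: True, f: True, t: False, w: False}
  {s: True, w: True, f: True, t: True}
  {s: True, f: True, t: True, w: False}
  {s: True, w: True, t: False, f: False}
  {s: True, t: False, f: False, w: False}
  {s: True, w: True, t: True, f: False}
  {s: True, t: True, f: False, w: False}
  {w: True, f: True, t: False, s: False}
  {f: True, w: False, t: False, s: False}
  {w: True, f: True, t: True, s: False}
  {f: True, t: True, w: False, s: False}
  {w: True, t: False, f: False, s: False}


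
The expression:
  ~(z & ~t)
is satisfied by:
  {t: True, z: False}
  {z: False, t: False}
  {z: True, t: True}


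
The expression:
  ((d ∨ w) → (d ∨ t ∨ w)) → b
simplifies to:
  b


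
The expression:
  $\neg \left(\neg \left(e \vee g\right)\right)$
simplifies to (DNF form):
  $e \vee g$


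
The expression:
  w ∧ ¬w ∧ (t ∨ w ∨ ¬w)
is never true.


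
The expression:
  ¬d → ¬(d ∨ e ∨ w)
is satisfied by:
  {d: True, e: False, w: False}
  {d: True, w: True, e: False}
  {d: True, e: True, w: False}
  {d: True, w: True, e: True}
  {w: False, e: False, d: False}


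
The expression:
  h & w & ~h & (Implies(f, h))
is never true.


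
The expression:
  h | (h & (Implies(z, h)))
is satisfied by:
  {h: True}


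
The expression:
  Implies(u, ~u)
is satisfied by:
  {u: False}


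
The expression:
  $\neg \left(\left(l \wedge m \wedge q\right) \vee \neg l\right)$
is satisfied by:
  {l: True, m: False, q: False}
  {q: True, l: True, m: False}
  {m: True, l: True, q: False}


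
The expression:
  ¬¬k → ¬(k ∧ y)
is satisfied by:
  {k: False, y: False}
  {y: True, k: False}
  {k: True, y: False}


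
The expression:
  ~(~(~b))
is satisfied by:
  {b: False}


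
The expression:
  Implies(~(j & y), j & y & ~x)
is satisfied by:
  {j: True, y: True}


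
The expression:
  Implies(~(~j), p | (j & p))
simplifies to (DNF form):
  p | ~j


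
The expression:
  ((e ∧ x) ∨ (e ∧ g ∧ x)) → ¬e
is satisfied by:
  {e: False, x: False}
  {x: True, e: False}
  {e: True, x: False}


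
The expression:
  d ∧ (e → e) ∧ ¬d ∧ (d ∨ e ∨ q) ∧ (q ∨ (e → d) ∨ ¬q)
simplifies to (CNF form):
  False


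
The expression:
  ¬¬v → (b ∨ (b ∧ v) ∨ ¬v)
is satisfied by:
  {b: True, v: False}
  {v: False, b: False}
  {v: True, b: True}


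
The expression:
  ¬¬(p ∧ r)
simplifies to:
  p ∧ r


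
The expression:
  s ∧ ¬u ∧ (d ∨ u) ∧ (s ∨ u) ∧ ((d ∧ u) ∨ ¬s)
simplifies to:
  False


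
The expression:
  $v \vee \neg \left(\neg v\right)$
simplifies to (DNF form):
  $v$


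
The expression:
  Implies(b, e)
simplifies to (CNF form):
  e | ~b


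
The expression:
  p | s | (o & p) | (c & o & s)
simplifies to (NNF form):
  p | s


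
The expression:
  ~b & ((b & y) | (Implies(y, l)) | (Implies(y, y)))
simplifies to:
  ~b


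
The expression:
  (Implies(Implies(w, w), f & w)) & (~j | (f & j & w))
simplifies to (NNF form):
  f & w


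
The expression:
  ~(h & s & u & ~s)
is always true.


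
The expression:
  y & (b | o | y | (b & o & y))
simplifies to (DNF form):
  y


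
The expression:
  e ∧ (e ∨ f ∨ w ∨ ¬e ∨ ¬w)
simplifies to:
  e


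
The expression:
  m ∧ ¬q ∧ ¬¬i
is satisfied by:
  {m: True, i: True, q: False}


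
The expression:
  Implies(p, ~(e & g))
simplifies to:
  ~e | ~g | ~p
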